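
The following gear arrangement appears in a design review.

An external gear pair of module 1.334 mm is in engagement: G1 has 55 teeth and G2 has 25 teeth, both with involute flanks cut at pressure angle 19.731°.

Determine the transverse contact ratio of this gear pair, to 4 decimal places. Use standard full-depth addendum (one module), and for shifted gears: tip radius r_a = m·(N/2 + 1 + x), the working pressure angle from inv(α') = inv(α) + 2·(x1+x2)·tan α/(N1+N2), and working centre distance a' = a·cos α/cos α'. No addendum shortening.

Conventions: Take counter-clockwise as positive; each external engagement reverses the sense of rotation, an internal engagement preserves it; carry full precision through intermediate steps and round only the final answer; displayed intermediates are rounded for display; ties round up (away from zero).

class = single-mesh tooth geometry [involute pair 55T × 25T, m = 1.334]
base radii: r_b1 = 34.531151, r_b2 = 15.695978
tip radii: r_a1 = 38.019000, r_a2 = 18.009000
no profile shift: α' = α, a' = a
action lengths: √(r_a1²−r_b1²) = 15.907356, √(r_a2²−r_b2²) = 8.829517
base pitch p_b = π·m·cos α = 3.944829
CR = (15.907356 + 8.829517 − 53.360000·sin 19.73100°)/3.944829 = 1.704077
contact ratio ≈ 1.7041

1.7041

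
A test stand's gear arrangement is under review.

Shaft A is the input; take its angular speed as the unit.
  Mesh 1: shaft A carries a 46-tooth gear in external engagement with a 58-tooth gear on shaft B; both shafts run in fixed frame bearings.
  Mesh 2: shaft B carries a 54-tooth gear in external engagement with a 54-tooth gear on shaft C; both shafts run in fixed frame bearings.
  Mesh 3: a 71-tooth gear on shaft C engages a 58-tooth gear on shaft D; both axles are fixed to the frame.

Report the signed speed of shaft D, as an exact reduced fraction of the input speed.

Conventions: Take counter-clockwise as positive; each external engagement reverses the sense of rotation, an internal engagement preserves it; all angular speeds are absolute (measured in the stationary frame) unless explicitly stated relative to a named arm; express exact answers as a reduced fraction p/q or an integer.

-1633/1682

3-mesh fixed-axis compound train (all bearings frame-fixed)
mesh 1 [46T→58T]: |ω|/ω_in = 1×46/58 = 23/29, sense flips to −
mesh 2 [54T→54T]: |ω|/ω_in = (23/29)×54/54 = 23/29, sense flips to +
mesh 3 [71T→58T]: |ω|/ω_in = (23/29)×71/58 = 1633/1682, sense flips to −
signed output speed (× input speed) = -1633/1682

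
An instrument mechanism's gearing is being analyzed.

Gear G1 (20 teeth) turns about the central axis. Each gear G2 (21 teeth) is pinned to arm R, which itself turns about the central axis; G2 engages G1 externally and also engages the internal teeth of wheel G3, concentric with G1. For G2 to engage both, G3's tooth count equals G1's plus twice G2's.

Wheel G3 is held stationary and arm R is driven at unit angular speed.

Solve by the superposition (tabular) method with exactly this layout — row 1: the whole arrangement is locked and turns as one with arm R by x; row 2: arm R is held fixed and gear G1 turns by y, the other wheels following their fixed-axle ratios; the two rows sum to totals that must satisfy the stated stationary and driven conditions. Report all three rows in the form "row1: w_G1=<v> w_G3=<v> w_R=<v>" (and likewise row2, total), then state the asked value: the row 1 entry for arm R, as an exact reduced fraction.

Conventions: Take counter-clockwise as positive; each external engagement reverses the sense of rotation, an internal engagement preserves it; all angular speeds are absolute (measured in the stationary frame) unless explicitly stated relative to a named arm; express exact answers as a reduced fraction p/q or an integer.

recognized (axles ride arm R): planetary set, 20/21/62 teeth
row 1 — lock + rotate with arm: ω_sun = ω_ring = ω_arm = x
row 2 — arm fixed, fixed-axis ratios: sun y, ring −(20/62)·y, arm 0
boundary: total ω_ring = x − (20/62)·y = 0 and total ω_arm = x = 1  ⇒  y = 31/10, x = 1
row 2 ring = −(20/62)·31/10 = -1
totals (row 1 + row 2): sun 1 + 31/10 = 41/10, ring 1 + (-1) = 0, arm 1 + 0 = 1
asked cell (row1, arm) = 1

row1: w_G1=1 w_G3=1 w_R=1
row2: w_G1=31/10 w_G3=-1 w_R=0
total: w_G1=41/10 w_G3=0 w_R=1
asked value: 1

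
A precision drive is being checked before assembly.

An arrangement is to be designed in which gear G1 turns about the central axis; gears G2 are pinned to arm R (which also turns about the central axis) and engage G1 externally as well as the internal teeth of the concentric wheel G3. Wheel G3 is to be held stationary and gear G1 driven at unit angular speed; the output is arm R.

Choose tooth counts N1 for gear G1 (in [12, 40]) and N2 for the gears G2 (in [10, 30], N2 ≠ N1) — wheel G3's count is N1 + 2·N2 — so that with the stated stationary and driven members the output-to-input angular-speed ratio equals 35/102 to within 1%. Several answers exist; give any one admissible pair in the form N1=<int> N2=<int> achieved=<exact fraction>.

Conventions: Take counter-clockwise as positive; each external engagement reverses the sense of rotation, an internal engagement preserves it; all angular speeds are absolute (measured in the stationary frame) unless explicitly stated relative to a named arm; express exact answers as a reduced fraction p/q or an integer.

design class (target 35/102): planetary set
Willis with ω_ring = 0: ω_arm/ω_sun = N1/(N1+N3); set equal to 35/102  ⇒  N3/N1 = 1/(35/102) − 1 = 67/35
N3 = N1 + 2·N2  ⇒  N2/N1 = (N3/N1 − 1)/2 = (67/35 − 1)/2 = 16/35
smallest multiple with N1 ≥ 12 and N2 ≥ 10: k = 1  ⇒  N1 = 1·35 = 35, N2 = 1·16 = 16 (N1 ≤ 40, N2 ≤ 30, N2 ≠ N1 ✓), N3 = 35 + 2·16 = 67
check: N1/(N1+N3) with N1 = 35, N3 = 67 gives 35/102; |achieved − target| = 0 ≤ 7/2040 ✓

N1=35 N2=16 achieved=35/102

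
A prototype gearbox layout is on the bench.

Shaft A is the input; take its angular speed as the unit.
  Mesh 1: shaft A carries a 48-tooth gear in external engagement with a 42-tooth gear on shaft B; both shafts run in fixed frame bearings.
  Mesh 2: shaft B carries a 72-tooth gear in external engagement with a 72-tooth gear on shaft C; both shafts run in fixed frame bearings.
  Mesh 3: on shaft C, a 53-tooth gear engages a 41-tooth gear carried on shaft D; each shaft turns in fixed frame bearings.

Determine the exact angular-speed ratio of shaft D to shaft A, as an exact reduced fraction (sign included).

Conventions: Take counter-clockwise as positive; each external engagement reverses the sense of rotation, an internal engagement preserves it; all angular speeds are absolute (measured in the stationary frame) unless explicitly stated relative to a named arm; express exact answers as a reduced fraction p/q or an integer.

-424/287

class = fixed-axis compound train [3 meshes; 3 ratios multiply, 3 sense flips]
mesh 1 [48T→42T]: running ratio 8/7, sense −
mesh 2 [72T→72T]: running ratio 8/7, sense +
mesh 3 [53T→41T]: running ratio 424/287, sense −
ω_out/ω_in = -424/287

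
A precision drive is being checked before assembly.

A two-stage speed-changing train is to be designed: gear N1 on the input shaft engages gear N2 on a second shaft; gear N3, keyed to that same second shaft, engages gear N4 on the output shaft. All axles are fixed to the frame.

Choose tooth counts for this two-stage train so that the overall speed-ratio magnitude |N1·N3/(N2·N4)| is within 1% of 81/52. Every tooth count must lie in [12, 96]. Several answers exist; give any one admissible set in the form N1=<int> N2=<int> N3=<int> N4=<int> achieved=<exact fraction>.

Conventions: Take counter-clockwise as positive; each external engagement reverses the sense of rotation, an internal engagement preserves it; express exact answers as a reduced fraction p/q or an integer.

N1=12 N2=13 N3=27 N4=16 achieved=81/52

design class (target 81/52): fixed-axis compound train
target = 81/52 in lowest terms: an exact hit needs N1·N3 = k·81 and N2·N4 = k·52 for one integer k, every count in [12, 96]; additionally prefer no 1:1 stage (N1 ≠ N2, N3 ≠ N4)
k = 1…3: no 1:1-free in-range split of k·81 and k·52 into factor pairs; take k = 4
k = 4: N1·N3 = 324 = 12·27, N2·N4 = 208 = 13·16
achieved = 12·27/(13·16) = 81/52; |achieved − target| = 0 ≤ 81/5200 ✓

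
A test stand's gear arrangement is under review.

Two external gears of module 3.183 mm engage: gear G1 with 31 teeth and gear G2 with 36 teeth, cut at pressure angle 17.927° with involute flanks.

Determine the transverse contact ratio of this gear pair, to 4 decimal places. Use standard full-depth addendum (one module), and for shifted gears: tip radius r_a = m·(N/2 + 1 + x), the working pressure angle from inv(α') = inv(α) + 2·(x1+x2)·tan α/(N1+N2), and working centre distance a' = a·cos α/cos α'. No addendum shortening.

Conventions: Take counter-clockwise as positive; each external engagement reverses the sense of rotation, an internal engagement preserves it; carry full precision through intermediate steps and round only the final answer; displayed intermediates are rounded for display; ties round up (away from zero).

1.7786

topology: single-mesh involute geometry — m = 3.183, 31T/36T pair
base radii: r_b1 = 46.941186, r_b2 = 54.512345
tip radii: r_a1 = 52.519500, r_a2 = 60.477000
no profile shift: α' = α, a' = a
action lengths: √(r_a1²−r_b1²) = 23.554679, √(r_a2²−r_b2²) = 26.189153
base pitch p_b = π·m·cos α = 9.514199
CR = (23.554679 + 26.189153 − 106.630500·sin 17.92700°)/9.514199 = 1.778650
contact ratio ≈ 1.7786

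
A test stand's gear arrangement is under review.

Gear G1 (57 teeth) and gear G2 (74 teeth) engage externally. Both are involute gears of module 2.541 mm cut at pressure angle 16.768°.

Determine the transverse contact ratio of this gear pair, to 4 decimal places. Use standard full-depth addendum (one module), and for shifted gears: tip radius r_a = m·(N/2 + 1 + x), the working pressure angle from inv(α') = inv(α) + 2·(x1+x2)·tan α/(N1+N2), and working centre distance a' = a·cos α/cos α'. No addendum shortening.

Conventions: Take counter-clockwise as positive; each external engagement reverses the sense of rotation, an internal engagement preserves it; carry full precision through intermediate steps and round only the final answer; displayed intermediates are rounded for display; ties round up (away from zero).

2.0134

single-mesh involute tooth geometry (57T engaging 74T at module 2.541)
base radii: r_b1 = 69.339321, r_b2 = 90.019470
tip radii: r_a1 = 74.959500, r_a2 = 96.558000
no profile shift: α' = α, a' = a
action lengths: √(r_a1²−r_b1²) = 28.477801, √(r_a2²−r_b2²) = 34.927674
base pitch p_b = π·m·cos α = 7.643365
CR = (28.477801 + 34.927674 − 166.435500·sin 16.76800°)/7.643365 = 2.013422
contact ratio ≈ 2.0134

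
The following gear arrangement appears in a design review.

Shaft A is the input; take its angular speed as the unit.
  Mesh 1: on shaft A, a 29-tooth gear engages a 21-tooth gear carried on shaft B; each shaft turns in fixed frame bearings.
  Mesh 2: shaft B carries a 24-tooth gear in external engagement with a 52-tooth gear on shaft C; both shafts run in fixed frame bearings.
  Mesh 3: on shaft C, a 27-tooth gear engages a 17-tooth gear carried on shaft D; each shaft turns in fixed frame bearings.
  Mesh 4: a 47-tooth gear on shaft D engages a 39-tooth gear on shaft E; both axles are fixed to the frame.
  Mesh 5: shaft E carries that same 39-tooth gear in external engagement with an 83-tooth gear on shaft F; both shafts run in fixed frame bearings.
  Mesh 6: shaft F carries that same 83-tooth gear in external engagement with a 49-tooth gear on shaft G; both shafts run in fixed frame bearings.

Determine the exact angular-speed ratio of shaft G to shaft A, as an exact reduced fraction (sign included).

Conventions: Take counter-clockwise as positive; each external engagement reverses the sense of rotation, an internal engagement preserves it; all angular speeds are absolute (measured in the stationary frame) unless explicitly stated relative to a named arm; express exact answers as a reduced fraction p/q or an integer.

73602/75803

class = fixed-axis compound train [6 meshes; 6 ratios multiply, 6 sense flips]
mesh 1 [29T→21T]: running ratio 29/21, sense −
mesh 2 [24T→52T]: running ratio 58/91, sense +
mesh 3 [27T→17T]: running ratio 1566/1547, sense −
mesh 4 [47T→39T]: running ratio 24534/20111, sense +
mesh 5 [39T→83T]: running ratio 73602/128401, sense −
mesh 6 [83T→49T]: running ratio 73602/75803, sense +
ω_out/ω_in = 73602/75803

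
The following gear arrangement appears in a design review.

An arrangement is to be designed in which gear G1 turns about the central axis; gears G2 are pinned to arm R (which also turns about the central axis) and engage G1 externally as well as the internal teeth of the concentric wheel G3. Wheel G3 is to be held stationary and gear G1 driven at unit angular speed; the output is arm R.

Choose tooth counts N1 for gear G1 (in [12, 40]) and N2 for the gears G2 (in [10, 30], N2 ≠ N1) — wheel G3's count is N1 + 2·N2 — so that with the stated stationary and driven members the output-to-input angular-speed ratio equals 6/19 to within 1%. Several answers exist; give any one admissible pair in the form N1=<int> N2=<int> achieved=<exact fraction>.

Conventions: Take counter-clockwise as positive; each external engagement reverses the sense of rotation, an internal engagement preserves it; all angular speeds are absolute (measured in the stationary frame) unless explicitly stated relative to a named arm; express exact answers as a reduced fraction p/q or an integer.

topology: planetary set — design target 6/19, arm = carrier (Willis)
Willis with ω_ring = 0: ω_arm/ω_sun = N1/(N1+N3); set equal to 6/19  ⇒  N3/N1 = 1/(6/19) − 1 = 13/6
N3 = N1 + 2·N2  ⇒  N2/N1 = (N3/N1 − 1)/2 = (13/6 − 1)/2 = 7/12
smallest multiple with N1 ≥ 12 and N2 ≥ 10: k = 2  ⇒  N1 = 2·12 = 24, N2 = 2·7 = 14 (N1 ≤ 40, N2 ≤ 30, N2 ≠ N1 ✓), N3 = 24 + 2·14 = 52
check: N1/(N1+N3) with N1 = 24, N3 = 52 gives 6/19; |achieved − target| = 0 ≤ 3/950 ✓

N1=24 N2=14 achieved=6/19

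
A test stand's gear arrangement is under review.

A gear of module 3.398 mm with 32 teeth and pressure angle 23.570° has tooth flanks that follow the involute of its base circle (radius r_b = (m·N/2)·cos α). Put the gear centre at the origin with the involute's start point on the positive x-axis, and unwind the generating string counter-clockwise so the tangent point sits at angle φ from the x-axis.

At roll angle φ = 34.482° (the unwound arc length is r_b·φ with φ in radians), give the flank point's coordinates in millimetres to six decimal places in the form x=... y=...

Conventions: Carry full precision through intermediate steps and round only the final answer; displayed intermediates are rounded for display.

single-mesh involute tooth geometry (32T wheel at module 3.398)
pitch radius r_p = m·N/2 = 3.398·32/2 = 54.368000
base radius r_b = r_p·cos α = 54.368000·cos 23.570° = 49.832199
roll angle φ = 34.482° = 0.60182443 rad
x = r_b·(cos φ + φ·sin φ) = 58.055776
y = r_b·(sin φ − φ·cos φ) = 3.491292

x=58.055776 y=3.491292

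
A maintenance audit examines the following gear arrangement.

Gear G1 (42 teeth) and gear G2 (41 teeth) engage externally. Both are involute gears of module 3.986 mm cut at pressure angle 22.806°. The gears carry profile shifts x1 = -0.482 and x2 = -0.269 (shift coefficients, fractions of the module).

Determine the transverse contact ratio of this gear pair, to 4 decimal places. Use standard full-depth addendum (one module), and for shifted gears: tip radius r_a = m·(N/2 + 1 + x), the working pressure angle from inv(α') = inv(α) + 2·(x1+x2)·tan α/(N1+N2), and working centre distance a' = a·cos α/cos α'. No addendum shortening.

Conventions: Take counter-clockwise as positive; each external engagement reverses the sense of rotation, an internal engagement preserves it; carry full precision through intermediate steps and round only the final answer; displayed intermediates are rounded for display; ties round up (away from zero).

topology: single-mesh involute geometry — m = 3.986, 42T/41T pair
base radii: r_b1 = 77.162080, r_b2 = 75.324887
tip radii: r_a1 = 85.770748, r_a2 = 84.626766
inv(α') = inv(22.806°) + 2·(-0.482-0.269)·tan α/(42+41) = 0.01483548  ⇒  α' = 19.97015°
a' = a·cos α / cos α' = 165.4190·cos 22.806°/cos 19.97015° = 162.242500
action lengths: √(r_a1²−r_b1²) = 37.451765, √(r_a2²−r_b2²) = 38.572670
base pitch p_b = π·m·cos α = 11.543420
CR = (37.451765 + 38.572670 − 162.242500·sin 19.97015°)/11.543420 = 1.785750
contact ratio ≈ 1.7857

1.7857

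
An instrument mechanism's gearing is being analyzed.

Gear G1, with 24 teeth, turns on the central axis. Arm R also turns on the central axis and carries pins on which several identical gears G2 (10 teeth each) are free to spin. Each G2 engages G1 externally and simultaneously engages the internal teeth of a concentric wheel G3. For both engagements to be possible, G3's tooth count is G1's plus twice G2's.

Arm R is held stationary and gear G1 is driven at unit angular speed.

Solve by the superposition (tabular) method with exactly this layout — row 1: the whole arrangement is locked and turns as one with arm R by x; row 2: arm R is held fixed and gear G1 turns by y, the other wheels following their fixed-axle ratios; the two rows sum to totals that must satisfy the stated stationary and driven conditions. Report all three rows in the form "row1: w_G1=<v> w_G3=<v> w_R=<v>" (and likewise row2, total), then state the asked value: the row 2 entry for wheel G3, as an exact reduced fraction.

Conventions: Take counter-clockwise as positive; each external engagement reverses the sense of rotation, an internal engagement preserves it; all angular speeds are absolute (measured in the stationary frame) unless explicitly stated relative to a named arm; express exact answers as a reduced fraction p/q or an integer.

row1: w_G1=0 w_G3=0 w_R=0
row2: w_G1=1 w_G3=-6/11 w_R=0
total: w_G1=1 w_G3=-6/11 w_R=0
asked value: -6/11

class = planetary set [G3 = 24+2·10 = 44; Willis about the carrier]
row 1 (train locked, turned with arm): all members turn x
row 2 (arm held, sun turns y): ω_ring = −(24/44)·y, ω_arm = 0
boundary: total ω_arm = x = 0 and total ω_sun = x + y = 1  ⇒  y = 1, x = 0
row 2 ring = −(24/44)·1 = -6/11
totals (row 1 + row 2): sun 0 + 1 = 1, ring 0 + (-6/11) = -6/11, arm 0 + 0 = 0
asked cell (row2, ring) = -6/11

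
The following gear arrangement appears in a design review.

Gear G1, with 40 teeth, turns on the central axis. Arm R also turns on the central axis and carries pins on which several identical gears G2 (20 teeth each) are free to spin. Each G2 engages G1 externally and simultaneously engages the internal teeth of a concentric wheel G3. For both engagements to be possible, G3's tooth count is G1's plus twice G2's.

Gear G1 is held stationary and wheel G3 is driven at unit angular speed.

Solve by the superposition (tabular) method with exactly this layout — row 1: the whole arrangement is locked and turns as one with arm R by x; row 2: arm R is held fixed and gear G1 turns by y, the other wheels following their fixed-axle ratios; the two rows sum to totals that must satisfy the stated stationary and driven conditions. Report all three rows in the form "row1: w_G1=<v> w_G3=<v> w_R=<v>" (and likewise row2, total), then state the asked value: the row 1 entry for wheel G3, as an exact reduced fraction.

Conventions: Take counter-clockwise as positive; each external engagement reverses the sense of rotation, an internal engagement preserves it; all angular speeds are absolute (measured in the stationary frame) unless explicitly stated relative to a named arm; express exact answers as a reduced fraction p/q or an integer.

row1: w_G1=2/3 w_G3=2/3 w_R=2/3
row2: w_G1=-2/3 w_G3=1/3 w_R=0
total: w_G1=0 w_G3=1 w_R=2/3
asked value: 2/3

planetary set (40T centre, 20T on arm, 80T internal) — Willis relation
row 1 (train locked, turned with arm): all members turn x
superposition row 2 [arm held]: sun y, ring −(40/80)·y, arm 0
boundary: total ω_sun = x + y = 0 and total ω_ring = x − (40/80)·y = 1  ⇒  y = -2/3, x = 2/3
row 2 ring = −(40/80)·(-2/3) = 1/3
totals (row 1 + row 2): sun 2/3 + (-2/3) = 0, ring 2/3 + 1/3 = 1, arm 2/3 + 0 = 2/3
asked cell (row1, ring) = 2/3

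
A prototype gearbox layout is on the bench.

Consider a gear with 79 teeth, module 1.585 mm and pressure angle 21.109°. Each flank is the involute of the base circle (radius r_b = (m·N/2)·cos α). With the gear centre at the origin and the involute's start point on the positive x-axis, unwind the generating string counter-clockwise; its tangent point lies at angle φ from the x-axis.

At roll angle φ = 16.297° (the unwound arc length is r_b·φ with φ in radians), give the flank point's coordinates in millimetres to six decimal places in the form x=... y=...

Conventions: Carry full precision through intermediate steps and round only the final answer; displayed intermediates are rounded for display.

topology: single-mesh involute geometry — m = 1.585, N = 79
pitch radius r_p = m·N/2 = 1.585·79/2 = 62.607500
base radius r_b = r_p·cos α = 62.607500·cos 21.109° = 58.406347
roll angle φ = 16.297° = 0.28443631 rad
x = r_b·(cos φ + φ·sin φ) = 60.721429
y = r_b·(sin φ − φ·cos φ) = 0.444402

x=60.721429 y=0.444402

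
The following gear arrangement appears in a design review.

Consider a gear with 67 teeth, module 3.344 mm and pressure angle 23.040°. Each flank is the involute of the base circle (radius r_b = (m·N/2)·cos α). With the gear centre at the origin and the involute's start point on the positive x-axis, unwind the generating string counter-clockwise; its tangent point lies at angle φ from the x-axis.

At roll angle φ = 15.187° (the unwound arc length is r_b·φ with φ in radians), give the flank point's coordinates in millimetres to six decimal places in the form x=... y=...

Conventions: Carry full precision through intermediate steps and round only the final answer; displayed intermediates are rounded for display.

x=106.646096 y=0.635449

topology: single-mesh involute geometry — m = 3.344, N = 67
pitch radius r_p = m·N/2 = 3.344·67/2 = 112.024000
base radius r_b = r_p·cos α = 112.024000·cos 23.040° = 103.088052
roll angle φ = 15.187° = 0.26506315 rad
x = r_b·(cos φ + φ·sin φ) = 106.646096
y = r_b·(sin φ − φ·cos φ) = 0.635449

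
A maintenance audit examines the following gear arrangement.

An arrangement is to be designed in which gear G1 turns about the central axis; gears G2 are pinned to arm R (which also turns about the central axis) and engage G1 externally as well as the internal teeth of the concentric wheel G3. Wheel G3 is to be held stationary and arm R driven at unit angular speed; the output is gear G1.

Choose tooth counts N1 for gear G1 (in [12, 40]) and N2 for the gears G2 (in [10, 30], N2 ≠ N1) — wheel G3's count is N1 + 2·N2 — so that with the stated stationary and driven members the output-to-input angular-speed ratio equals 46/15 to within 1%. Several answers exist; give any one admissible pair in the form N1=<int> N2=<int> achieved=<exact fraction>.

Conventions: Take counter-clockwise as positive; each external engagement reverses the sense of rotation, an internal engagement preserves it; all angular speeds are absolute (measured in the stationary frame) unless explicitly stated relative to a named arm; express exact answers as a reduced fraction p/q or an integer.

planetary set to be sized for 46/15 (Willis relation)
Willis with ω_ring = 0: ω_sun/ω_arm = (N1+N3)/N1; set equal to 46/15  ⇒  N3/N1 = 46/15 − 1 = 31/15
N3 = N1 + 2·N2  ⇒  N2/N1 = (N3/N1 − 1)/2 = (31/15 − 1)/2 = 8/15
smallest multiple with N1 ≥ 12 and N2 ≥ 10: k = 2  ⇒  N1 = 2·15 = 30, N2 = 2·8 = 16 (N1 ≤ 40, N2 ≤ 30, N2 ≠ N1 ✓), N3 = 30 + 2·16 = 62
check: (N1+N3)/N1 with N1 = 30, N3 = 62 gives 46/15; |achieved − target| = 0 ≤ 23/750 ✓

N1=30 N2=16 achieved=46/15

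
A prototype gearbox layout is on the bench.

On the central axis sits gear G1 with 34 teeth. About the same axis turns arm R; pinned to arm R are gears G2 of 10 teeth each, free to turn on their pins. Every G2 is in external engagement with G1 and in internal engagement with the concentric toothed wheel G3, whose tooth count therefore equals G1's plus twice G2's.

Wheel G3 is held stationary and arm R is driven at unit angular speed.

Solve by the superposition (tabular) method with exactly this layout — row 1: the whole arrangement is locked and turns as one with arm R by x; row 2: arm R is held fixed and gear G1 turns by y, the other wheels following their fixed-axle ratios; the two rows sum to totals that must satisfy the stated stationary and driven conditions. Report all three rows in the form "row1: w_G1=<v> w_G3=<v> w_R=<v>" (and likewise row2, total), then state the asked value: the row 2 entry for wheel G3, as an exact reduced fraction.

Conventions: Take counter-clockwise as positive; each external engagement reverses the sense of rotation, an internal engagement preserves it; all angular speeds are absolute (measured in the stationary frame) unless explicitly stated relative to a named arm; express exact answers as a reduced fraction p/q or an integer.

row1: w_G1=1 w_G3=1 w_R=1
row2: w_G1=27/17 w_G3=-1 w_R=0
total: w_G1=44/17 w_G3=0 w_R=1
asked value: -1

planetary set (34T centre, 10T on arm, 54T internal) — Willis relation
row 1 (train locked, turned with arm): all members turn x
row 2 — arm fixed, fixed-axis ratios: sun y, ring −(34/54)·y, arm 0
boundary: total ω_ring = x − (34/54)·y = 0 and total ω_arm = x = 1  ⇒  y = 27/17, x = 1
row 2 ring = −(34/54)·27/17 = -1
totals (row 1 + row 2): sun 1 + 27/17 = 44/17, ring 1 + (-1) = 0, arm 1 + 0 = 1
asked cell (row2, ring) = -1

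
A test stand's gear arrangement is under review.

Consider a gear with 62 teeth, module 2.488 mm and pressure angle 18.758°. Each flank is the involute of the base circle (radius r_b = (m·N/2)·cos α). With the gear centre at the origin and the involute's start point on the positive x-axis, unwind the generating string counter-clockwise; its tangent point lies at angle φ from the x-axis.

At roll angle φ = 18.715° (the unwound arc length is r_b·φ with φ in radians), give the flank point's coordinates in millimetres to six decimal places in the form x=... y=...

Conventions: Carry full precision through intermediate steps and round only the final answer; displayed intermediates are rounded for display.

x=76.824016 y=0.839362

single-mesh involute tooth geometry (62T wheel at module 2.488)
pitch radius r_p = m·N/2 = 2.488·62/2 = 77.128000
base radius r_b = r_p·cos α = 77.128000·cos 18.758° = 73.031365
roll angle φ = 18.715° = 0.32663837 rad
x = r_b·(cos φ + φ·sin φ) = 76.824016
y = r_b·(sin φ − φ·cos φ) = 0.839362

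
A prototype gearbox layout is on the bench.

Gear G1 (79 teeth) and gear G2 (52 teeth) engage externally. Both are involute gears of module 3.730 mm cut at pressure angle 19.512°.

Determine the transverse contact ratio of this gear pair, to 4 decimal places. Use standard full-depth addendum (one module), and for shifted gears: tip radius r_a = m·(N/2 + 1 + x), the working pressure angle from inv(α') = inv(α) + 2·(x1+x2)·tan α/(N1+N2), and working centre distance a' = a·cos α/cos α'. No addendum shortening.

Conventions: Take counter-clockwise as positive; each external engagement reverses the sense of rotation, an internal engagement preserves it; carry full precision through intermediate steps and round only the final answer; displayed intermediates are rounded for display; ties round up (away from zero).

1.8216

class = single-mesh tooth geometry [involute pair 79T × 52T, m = 3.730]
base radii: r_b1 = 138.873781, r_b2 = 91.410590
tip radii: r_a1 = 151.065000, r_a2 = 100.710000
no profile shift: α' = α, a' = a
action lengths: √(r_a1²−r_b1²) = 59.453405, √(r_a2²−r_b2²) = 42.268288
base pitch p_b = π·m·cos α = 11.045186
CR = (59.453405 + 42.268288 − 244.315000·sin 19.51200°)/11.045186 = 1.821557
contact ratio ≈ 1.8216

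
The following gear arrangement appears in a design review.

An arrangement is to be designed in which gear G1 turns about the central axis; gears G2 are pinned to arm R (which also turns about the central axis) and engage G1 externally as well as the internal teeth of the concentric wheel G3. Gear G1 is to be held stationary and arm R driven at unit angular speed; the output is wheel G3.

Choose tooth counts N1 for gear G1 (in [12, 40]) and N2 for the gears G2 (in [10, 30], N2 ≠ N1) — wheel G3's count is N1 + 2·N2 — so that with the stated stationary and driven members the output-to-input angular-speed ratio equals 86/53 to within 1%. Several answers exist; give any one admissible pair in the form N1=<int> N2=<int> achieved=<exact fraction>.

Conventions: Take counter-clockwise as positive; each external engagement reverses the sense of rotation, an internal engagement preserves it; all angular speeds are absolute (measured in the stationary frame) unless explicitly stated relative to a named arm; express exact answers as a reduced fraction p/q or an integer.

planetary set to be sized for 86/53 (Willis relation)
Willis with ω_sun = 0: ω_ring/ω_arm = (N1+N3)/N3; set equal to 86/53  ⇒  N3/N1 = 1/(86/53 − 1) = 53/33
N3 = N1 + 2·N2  ⇒  N2/N1 = (N3/N1 − 1)/2 = (53/33 − 1)/2 = 10/33
smallest multiple with N1 ≥ 12 and N2 ≥ 10: k = 1  ⇒  N1 = 1·33 = 33, N2 = 1·10 = 10 (N1 ≤ 40, N2 ≤ 30, N2 ≠ N1 ✓), N3 = 33 + 2·10 = 53
check: (N1+N3)/N3 with N1 = 33, N3 = 53 gives 86/53; |achieved − target| = 0 ≤ 43/2650 ✓

N1=33 N2=10 achieved=86/53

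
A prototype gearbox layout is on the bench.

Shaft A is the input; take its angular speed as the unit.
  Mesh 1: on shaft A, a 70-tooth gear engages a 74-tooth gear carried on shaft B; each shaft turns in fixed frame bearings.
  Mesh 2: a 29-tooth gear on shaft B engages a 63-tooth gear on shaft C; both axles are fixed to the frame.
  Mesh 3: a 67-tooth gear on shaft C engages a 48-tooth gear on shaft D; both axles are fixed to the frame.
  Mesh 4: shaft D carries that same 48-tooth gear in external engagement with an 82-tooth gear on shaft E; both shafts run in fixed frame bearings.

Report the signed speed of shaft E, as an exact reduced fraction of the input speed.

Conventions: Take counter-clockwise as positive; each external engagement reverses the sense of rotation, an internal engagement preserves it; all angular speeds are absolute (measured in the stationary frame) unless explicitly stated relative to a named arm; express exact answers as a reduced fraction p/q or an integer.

9715/27306

4-mesh fixed-axis compound train (all bearings frame-fixed)
mesh 1 [70T→74T]: |ω|/ω_in = 1×70/74 = 35/37, sense flips to −
mesh 2 [29T→63T]: |ω|/ω_in = (35/37)×29/63 = 145/333, sense flips to +
mesh 3 [67T→48T]: |ω|/ω_in = (145/333)×67/48 = 9715/15984, sense flips to −
mesh 4 [48T→82T]: |ω|/ω_in = (9715/15984)×48/82 = 9715/27306, sense flips to +
signed output speed (× input speed) = 9715/27306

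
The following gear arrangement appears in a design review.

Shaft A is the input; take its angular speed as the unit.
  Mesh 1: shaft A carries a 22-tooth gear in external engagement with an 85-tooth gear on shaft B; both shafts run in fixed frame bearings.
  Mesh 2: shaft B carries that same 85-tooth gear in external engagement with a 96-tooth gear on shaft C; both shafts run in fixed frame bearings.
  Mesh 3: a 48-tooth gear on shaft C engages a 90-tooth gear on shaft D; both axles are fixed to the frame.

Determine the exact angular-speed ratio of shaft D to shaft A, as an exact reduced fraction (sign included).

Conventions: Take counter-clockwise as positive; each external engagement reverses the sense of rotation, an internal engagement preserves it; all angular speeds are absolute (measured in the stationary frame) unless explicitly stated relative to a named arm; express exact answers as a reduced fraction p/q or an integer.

class = fixed-axis compound train [3 meshes; 3 ratios multiply, 3 sense flips]
mesh 1 [22T→85T]: running ratio 22/85, sense −
mesh 2 [85T→96T]: running ratio 11/48, sense +
mesh 3 [48T→90T]: running ratio 11/90, sense −
ω_out/ω_in = -11/90

-11/90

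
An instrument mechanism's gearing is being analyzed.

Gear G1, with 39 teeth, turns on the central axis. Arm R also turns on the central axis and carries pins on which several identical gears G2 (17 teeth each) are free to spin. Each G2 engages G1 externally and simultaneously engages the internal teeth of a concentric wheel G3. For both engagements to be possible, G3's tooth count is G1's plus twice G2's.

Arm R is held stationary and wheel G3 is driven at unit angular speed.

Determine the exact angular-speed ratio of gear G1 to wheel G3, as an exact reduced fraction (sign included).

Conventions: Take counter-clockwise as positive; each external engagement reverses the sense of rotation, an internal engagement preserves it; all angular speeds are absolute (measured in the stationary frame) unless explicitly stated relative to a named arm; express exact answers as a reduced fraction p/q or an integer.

-73/39

planetary set (39T centre, 17T on arm, 73T internal) — Willis relation
ring teeth: 39 + 2·17 = 73
39(ω_sun−ω_arm) = −73(ω_ring−ω_arm),  ω_arm = 0, ω_ring = 1
ω_sun = 0 − (73/39)(1−0) = -73/39
ω_out/ω_in = -73/39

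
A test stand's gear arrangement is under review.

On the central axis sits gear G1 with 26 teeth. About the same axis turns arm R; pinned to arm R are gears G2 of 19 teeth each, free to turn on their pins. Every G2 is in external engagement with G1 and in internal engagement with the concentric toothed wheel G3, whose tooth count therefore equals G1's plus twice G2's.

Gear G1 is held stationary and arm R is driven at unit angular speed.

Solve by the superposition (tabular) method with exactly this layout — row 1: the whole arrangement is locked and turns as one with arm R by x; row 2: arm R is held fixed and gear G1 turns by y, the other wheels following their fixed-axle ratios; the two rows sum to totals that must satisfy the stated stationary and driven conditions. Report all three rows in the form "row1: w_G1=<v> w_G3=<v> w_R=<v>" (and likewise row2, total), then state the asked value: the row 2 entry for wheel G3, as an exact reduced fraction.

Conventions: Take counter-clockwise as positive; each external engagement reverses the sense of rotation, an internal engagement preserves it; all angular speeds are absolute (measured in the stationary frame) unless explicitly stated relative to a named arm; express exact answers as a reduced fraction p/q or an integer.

row1: w_G1=1 w_G3=1 w_R=1
row2: w_G1=-1 w_G3=13/32 w_R=0
total: w_G1=0 w_G3=45/32 w_R=1
asked value: 13/32

class = planetary set [G3 = 26+2·19 = 64; Willis about the carrier]
row 1: whole set turns with the arm by x
row 2 — arm fixed, fixed-axis ratios: sun y, ring −(26/64)·y, arm 0
boundary: total ω_sun = x + y = 0 and total ω_arm = x = 1  ⇒  y = -1, x = 1
row 2 ring = −(26/64)·(-1) = 13/32
totals (row 1 + row 2): sun 1 + (-1) = 0, ring 1 + 13/32 = 45/32, arm 1 + 0 = 1
asked cell (row2, ring) = 13/32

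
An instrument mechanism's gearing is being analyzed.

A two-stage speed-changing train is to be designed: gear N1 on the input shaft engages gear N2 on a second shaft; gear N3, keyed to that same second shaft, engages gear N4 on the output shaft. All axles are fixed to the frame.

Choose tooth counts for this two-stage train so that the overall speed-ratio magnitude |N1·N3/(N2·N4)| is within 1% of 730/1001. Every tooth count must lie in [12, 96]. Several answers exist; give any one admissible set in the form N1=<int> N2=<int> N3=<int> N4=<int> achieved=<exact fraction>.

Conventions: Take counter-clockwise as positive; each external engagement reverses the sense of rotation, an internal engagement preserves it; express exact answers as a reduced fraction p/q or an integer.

design class (target 730/1001): fixed-axis compound train
target = 730/1001 in lowest terms: an exact hit needs N1·N3 = k·730 and N2·N4 = k·1001 for one integer k, every count in [12, 96]; additionally prefer no 1:1 stage (N1 ≠ N2, N3 ≠ N4)
k = 1: no 1:1-free in-range split of k·730 and k·1001 into factor pairs; take k = 2
k = 2: N1·N3 = 1460 = 20·73, N2·N4 = 2002 = 22·91
achieved = 20·73/(22·91) = 730/1001; |achieved − target| = 0 ≤ 73/10010 ✓

N1=20 N2=22 N3=73 N4=91 achieved=730/1001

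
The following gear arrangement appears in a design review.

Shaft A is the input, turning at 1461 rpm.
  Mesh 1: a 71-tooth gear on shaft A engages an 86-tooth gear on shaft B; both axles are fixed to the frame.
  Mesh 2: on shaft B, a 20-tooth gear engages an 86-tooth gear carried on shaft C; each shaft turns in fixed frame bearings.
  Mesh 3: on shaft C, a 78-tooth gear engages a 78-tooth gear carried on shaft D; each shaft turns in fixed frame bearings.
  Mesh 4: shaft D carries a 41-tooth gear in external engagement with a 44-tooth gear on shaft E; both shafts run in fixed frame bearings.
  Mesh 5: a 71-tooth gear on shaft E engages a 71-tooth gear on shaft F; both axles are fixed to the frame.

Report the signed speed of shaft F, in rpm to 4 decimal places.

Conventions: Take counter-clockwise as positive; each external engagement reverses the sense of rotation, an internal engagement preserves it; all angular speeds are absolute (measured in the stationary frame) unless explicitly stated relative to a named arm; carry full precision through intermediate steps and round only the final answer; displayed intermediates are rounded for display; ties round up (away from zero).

recognized (6 fixed axles, 5 meshes): fixed-axis compound train
mesh 1 [71T→86T]: ω = 1461.0000×71/86 = 1206.1744 rpm, sense flips to −
mesh 2 [20T→86T]: ω = 1206.1744×20/86 = 280.5057 rpm, sense flips to +
mesh 3 [78T→78T]: ω = 280.5057×78/78 = 280.5057 rpm, sense flips to −
mesh 4 [41T→44T]: ω = 280.5057×41/44 = 261.3803 rpm, sense flips to +
mesh 5 [71T→71T]: ω = 261.3803×71/71 = 261.3803 rpm, sense flips to −
signed output speed = -261.3803 rpm

-261.3803 rpm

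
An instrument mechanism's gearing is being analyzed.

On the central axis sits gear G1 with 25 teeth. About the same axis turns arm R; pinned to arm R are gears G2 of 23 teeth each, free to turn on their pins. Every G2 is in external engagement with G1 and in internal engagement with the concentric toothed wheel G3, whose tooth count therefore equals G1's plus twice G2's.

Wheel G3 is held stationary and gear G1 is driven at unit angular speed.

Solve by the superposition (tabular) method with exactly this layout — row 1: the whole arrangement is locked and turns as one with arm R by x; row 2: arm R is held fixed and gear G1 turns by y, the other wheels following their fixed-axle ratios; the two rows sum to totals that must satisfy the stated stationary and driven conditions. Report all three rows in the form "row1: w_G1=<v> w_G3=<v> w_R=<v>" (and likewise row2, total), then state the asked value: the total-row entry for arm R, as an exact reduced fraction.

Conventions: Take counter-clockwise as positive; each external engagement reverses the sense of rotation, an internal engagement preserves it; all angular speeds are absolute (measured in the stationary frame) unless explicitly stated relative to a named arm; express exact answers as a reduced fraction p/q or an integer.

row1: w_G1=25/96 w_G3=25/96 w_R=25/96
row2: w_G1=71/96 w_G3=-25/96 w_R=0
total: w_G1=1 w_G3=0 w_R=25/96
asked value: 25/96

topology: planetary set — G1 25T / G2 23T / G3 71T, arm = carrier (Willis)
row 1 (train locked, turned with arm): all members turn x
row 2: sun turns y, ring = −(25/71)·y, arm 0
boundary: total ω_ring = x − (25/71)·y = 0 and total ω_sun = x + y = 1  ⇒  y = 71/96, x = 25/96
row 2 ring = −(25/71)·71/96 = -25/96
totals (row 1 + row 2): sun 25/96 + 71/96 = 1, ring 25/96 + (-25/96) = 0, arm 25/96 + 0 = 25/96
asked cell (total, arm) = 25/96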